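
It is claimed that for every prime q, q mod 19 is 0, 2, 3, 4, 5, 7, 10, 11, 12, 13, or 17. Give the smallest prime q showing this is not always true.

For q = 2, 3, 5, 7, …, 23, 29, 31 the conclusion holds.
q = 37: 37 mod 19 = 18 — not in {0, 2, 3, 4, 5, 7, 10, 11, 12, 13, 17}.

q = 37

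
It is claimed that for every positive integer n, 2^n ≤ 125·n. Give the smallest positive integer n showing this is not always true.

n = 11

We need the least positive integer n for which 2^n > 125·n.
For n = 1, 2, 3, 4, 5, 6, 7, 8, 9, 10 the conclusion holds.
n = 11: 2^n = 2048 and 125·n = 1375, so 2048 > 1375.
So n = 11 is the smallest counterexample.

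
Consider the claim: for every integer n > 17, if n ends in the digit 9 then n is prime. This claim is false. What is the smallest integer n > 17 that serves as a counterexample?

n = 19: 19 ends in 9 and is prime.
n = 29: 29 ends in 9 and is prime.
n = 39: 39 ends in 9; 39 = 3 × 13, composite.
Thus n = 39 disproves the claim, and no smaller n works.

n = 39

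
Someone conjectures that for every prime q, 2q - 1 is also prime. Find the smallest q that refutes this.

For q = 2, 3 the conclusion holds.
q = 5: 2q - 1 = 9 = 3 × 3, not prime.
Thus q = 5 disproves the claim, and no smaller q works.

q = 5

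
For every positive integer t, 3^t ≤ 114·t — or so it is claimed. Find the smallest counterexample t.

t = 6

Check each positive integer t in order until 3^t > 114·t.
t = 1: 3^t = 3 and 114·t = 114, so 3 ≤ 114.
t = 2: 3^t = 9 and 114·t = 228, so 9 ≤ 228.
t = 3: 3^t = 27 and 114·t = 342, so 27 ≤ 342.
t = 4: 3^t = 81 and 114·t = 456, so 81 ≤ 456.
t = 5: 3^t = 243 and 114·t = 570, so 243 ≤ 570.
t = 6: 3^t = 729 and 114·t = 684, so 729 > 684.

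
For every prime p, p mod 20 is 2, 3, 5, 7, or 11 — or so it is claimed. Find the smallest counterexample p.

p = 13

Check each prime p in order until the claim fails.
The first 5 eligible values, up to p = 11, all satisfy the conclusion.
p = 13: 13 mod 20 = 13 — not in {2, 3, 5, 7, 11}.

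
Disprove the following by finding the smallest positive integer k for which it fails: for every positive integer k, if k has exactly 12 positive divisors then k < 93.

We need the least positive integer k for which k has exactly 12 positive divisors but the claim fails.
The first 4 eligible values, up to k = 90, all satisfy the conclusion.
k = 96: τ(96) = 12; 96 ≥ 93.
Thus k = 96 disproves the claim, and no smaller k works.

k = 96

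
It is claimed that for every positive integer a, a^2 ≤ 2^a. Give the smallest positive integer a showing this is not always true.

a = 3

Check each positive integer a in order until a^2 > 2^a.
For a = 1, 2 the conclusion holds.
a = 3: a^2 = 9 and 2^a = 8, so 9 > 8.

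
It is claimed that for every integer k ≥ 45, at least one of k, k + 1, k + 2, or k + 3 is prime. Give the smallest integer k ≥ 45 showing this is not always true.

We need the least integer k ≥ 45 for which k, k + 1, k + 2, k + 3 are all composite.
k = 45: 47 is prime.
k = 46: 47 is prime.
k = 47: 47 is prime.
k = 48: 48 = 2 × 24; 49 = 7 × 7; 50 = 2 × 25; 51 = 3 × 17 — all composite.
So k = 48 is the smallest counterexample.

k = 48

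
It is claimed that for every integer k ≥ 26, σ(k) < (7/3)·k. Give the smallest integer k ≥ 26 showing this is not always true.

We need the least integer k ≥ 26 for which the claim fails.
k = 26: σ(26) = 42; 42 < 182/3.
k = 27: σ(27) = 40; 40 < 63.
k = 28: σ(28) = 56; 56 < 196/3.
k = 29: σ(29) = 30; 30 < 203/3.
k = 30: σ(30) = 72; 72 ≥ 70.

k = 30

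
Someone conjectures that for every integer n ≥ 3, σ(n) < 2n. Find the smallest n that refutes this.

A counterexample is any integer n ≥ 3 such that the claim fails; we check each in order.
For n = 3, 4, 5 the conclusion holds.
n = 6: σ(6) = 12; 12 ≥ 12.
So n = 6 is the smallest counterexample.

n = 6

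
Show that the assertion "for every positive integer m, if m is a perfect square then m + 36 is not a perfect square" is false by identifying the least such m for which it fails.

For m = 1, 4, 9, 16, 25, 36, 49 the conclusion holds.
m = 64: 64 = 8² and 64 + 36 = 100 = 10².

m = 64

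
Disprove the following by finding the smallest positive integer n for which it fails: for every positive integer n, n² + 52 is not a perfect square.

n = 12

We need the least positive integer n for which n² + 52 is a perfect square.
The first 11 eligible values, up to n = 11, all satisfy the conclusion.
n = 12: 12² + 52 = 196 = 14², a perfect square.
Thus n = 12 disproves the claim, and no smaller n works.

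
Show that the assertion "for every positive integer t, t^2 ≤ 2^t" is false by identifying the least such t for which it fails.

t = 3

t = 1: t^2 = 1 and 2^t = 2, so 1 ≤ 2.
t = 2: t^2 = 4 and 2^t = 4, so 4 ≤ 4.
t = 3: t^2 = 9 and 2^t = 8, so 9 > 8.
So t = 3 is the smallest counterexample.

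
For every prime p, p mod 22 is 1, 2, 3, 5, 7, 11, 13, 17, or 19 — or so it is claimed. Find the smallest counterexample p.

For p = 2, 3, 5, 7, 11, 13, 17, 19, 23, 29 the conclusion holds.
p = 31: 31 mod 22 = 9 — not in {1, 2, 3, 5, 7, 11, 13, 17, 19}.

p = 31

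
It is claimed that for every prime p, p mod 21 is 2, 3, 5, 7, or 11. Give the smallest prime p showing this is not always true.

p = 13

We need the least prime p for which the claim fails.
The first 5 eligible values, up to p = 11, all satisfy the conclusion.
p = 13: 13 mod 21 = 13 — not in {2, 3, 5, 7, 11}.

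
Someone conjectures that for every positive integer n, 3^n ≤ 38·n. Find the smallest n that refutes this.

n = 5

We need the least positive integer n for which 3^n > 38·n.
The first 4 eligible values, up to n = 4, all satisfy the conclusion.
n = 5: 3^n = 243 and 38·n = 190, so 243 > 190.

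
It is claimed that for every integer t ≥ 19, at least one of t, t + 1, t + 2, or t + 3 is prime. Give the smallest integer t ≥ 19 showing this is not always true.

t = 24

The first 5 eligible values, up to t = 23, all satisfy the conclusion.
t = 24: 24 = 2 × 12; 25 = 5 × 5; 26 = 2 × 13; 27 = 3 × 9 — all composite.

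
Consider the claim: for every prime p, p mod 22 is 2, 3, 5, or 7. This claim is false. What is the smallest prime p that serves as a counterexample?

p = 11

For p = 2, 3, 5, 7 the conclusion holds.
p = 11: 11 mod 22 = 11 — not in {2, 3, 5, 7}.
Hence p = 11 is a counterexample.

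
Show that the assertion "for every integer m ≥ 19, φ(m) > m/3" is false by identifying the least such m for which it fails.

A counterexample is any integer m ≥ 19 such that the claim fails; we check each in order.
m = 19: φ(19) = 18 and 19/3 = 19/3, so φ(19) > 19/3.
m = 20: φ(20) = 8 and 20/3 = 20/3, so φ(20) > 20/3.
m = 21: φ(21) = 12 and 21/3 = 7, so φ(21) > 21/3.
m = 22: φ(22) = 10 and 22/3 = 22/3, so φ(22) > 22/3.
m = 23: φ(23) = 22 and 23/3 = 23/3, so φ(23) > 23/3.
m = 24: φ(24) = 8 and 24/3 = 8, so φ(24) ≤ 24/3.
So m = 24 is the smallest counterexample.

m = 24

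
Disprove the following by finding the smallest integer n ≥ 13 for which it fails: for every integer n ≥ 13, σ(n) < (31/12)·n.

n = 48

For n = 13, 14, 15, 16, …, 45, 46, 47 the conclusion holds.
n = 48: σ(48) = 124; 124 ≥ 124.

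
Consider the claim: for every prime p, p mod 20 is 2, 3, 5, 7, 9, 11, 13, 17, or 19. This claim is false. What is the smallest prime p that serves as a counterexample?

For p = 2, 3, 5, 7, …, 29, 31, 37 the conclusion holds.
p = 41: 41 mod 20 = 1 — not in {2, 3, 5, 7, 9, 11, 13, 17, 19}.
Hence p = 41 is a counterexample.

p = 41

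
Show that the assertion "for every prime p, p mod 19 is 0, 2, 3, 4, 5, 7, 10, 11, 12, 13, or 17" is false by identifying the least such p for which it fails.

p = 37

Check each prime p in order until the claim fails.
For p = 2, 3, 5, 7, …, 23, 29, 31 the conclusion holds.
p = 37: 37 mod 19 = 18 — not in {0, 2, 3, 4, 5, 7, 10, 11, 12, 13, 17}.
Thus p = 37 disproves the claim, and no smaller p works.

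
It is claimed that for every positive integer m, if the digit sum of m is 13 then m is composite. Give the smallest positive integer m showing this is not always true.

m = 67

Check each positive integer m in order until the digit sum of m is 13 but m is prime.
For m = 49, 58 the conclusion holds.
m = 67: digit sum 13; 67 is prime, not composite.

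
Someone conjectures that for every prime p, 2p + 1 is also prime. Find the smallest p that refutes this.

p = 7

A counterexample is any prime p such that 2p + 1 is not prime; we check each in order.
For p = 2, 3, 5 the conclusion holds.
p = 7: 2p + 1 = 15 = 3 × 5, not prime.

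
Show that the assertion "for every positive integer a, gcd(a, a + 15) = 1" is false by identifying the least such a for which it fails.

a = 3

We need the least positive integer a for which gcd(a, a + 15) > 1.
a = 1: gcd(1, 16) = 1.
a = 2: gcd(2, 17) = 1.
a = 3: gcd(3, 18) = 3.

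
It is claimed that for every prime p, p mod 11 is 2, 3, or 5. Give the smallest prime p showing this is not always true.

For p = 2, 3, 5 the conclusion holds.
p = 7: 7 mod 11 = 7 — not in {2, 3, 5}.

p = 7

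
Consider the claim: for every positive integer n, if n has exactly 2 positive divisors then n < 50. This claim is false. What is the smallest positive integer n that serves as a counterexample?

We need the least positive integer n for which n has exactly 2 positive divisors but the claim fails.
For n = 2, 3, 5, 7, …, 41, 43, 47 the conclusion holds.
n = 53: τ(53) = 2; 53 ≥ 50.
So n = 53 is the smallest counterexample.

n = 53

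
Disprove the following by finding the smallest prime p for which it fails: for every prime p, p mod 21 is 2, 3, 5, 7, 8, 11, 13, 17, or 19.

Check each prime p in order until the claim fails.
For p = 2, 3, 5, 7, 11, 13, 17, 19, 23, 29 the conclusion holds.
p = 31: 31 mod 21 = 10 — not in {2, 3, 5, 7, 8, 11, 13, 17, 19}.
So p = 31 is the smallest counterexample.

p = 31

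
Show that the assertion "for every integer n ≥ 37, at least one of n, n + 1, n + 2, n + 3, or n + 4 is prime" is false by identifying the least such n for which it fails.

The first 11 eligible values, up to n = 47, all satisfy the conclusion.
n = 48: 48 = 2 × 24; 49 = 7 × 7; 50 = 2 × 25; 51 = 3 × 17; 52 = 2 × 26 — all composite.

n = 48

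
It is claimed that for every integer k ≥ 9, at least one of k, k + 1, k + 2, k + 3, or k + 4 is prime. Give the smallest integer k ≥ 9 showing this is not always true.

For k = 9, 10, 11, 12, …, 21, 22, 23 the conclusion holds.
k = 24: 24 = 2 × 12; 25 = 5 × 5; 26 = 2 × 13; 27 = 3 × 9; 28 = 2 × 14 — all composite.

k = 24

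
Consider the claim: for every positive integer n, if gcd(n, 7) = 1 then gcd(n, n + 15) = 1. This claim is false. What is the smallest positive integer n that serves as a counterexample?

Check each positive integer n in order until gcd(n, 7) = 1 but gcd(n, n + 15) > 1.
n = 1: gcd(1, 16) = 1.
n = 2: gcd(2, 17) = 1.
n = 3: gcd(3, 18) = 3.

n = 3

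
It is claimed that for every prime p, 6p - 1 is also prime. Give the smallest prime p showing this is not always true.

p = 11

p = 2: 6p - 1 = 11, prime.
p = 3: 6p - 1 = 17, prime.
p = 5: 6p - 1 = 29, prime.
p = 7: 6p - 1 = 41, prime.
p = 11: 6p - 1 = 65 = 5 × 13, not prime.
Thus p = 11 disproves the claim, and no smaller p works.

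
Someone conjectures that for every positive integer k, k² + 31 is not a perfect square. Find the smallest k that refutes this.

k = 15

For k = 1, 2, 3, 4, …, 12, 13, 14 the conclusion holds.
k = 15: 15² + 31 = 256 = 16², a perfect square.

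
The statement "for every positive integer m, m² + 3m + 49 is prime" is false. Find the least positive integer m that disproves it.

m = 4

For m = 1, 2, 3 the conclusion holds.
m = 4: m² + 3m + 49 = 77 = 7 × 11, composite.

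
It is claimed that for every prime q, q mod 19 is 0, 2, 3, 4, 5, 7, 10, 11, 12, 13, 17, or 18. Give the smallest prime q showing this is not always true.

For q = 2, 3, 5, 7, …, 37, 41, 43 the conclusion holds.
q = 47: 47 mod 19 = 9 — not in {0, 2, 3, 4, 5, 7, 10, 11, 12, 13, 17, 18}.
Thus q = 47 disproves the claim, and no smaller q works.

q = 47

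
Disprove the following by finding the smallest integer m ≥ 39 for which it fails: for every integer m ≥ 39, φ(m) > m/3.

m = 42

A counterexample is any integer m ≥ 39 such that the claim fails; we check each in order.
For m = 39, 40, 41 the conclusion holds.
m = 42: φ(42) = 12 and 42/3 = 14, so φ(42) ≤ 42/3.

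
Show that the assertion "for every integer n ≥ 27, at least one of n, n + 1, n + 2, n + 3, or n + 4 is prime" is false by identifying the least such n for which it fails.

n = 32

A counterexample is any integer n ≥ 27 such that n, n + 1, n + 2, n + 3, n + 4 are all composite; we check each in order.
The first 5 eligible values, up to n = 31, all satisfy the conclusion.
n = 32: 32 = 2 × 16; 33 = 3 × 11; 34 = 2 × 17; 35 = 5 × 7; 36 = 2 × 18 — all composite.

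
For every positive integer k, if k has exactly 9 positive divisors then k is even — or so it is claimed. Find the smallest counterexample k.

A counterexample is any positive integer k such that k has exactly 9 positive divisors but k is odd; we check each in order.
For k = 36, 100, 196 the conclusion holds.
k = 225: divisors of 225: 9 divisors; 225 is odd.
So k = 225 is the smallest counterexample.

k = 225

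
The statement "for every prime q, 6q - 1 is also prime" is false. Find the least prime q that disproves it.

q = 11

A counterexample is any prime q such that 6q - 1 is not prime; we check each in order.
q = 2: 6q - 1 = 11, prime.
q = 3: 6q - 1 = 17, prime.
q = 5: 6q - 1 = 29, prime.
q = 7: 6q - 1 = 41, prime.
q = 11: 6q - 1 = 65 = 5 × 13, not prime.
Thus q = 11 disproves the claim, and no smaller q works.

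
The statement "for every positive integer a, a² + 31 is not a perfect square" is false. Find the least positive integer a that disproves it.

a = 15

A counterexample is any positive integer a such that a² + 31 is a perfect square; we check each in order.
The first 14 eligible values, up to a = 14, all satisfy the conclusion.
a = 15: 15² + 31 = 256 = 16², a perfect square.
Thus a = 15 disproves the claim, and no smaller a works.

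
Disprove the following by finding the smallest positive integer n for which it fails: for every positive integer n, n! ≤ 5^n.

We need the least positive integer n for which n! > 5^n.
The first 11 eligible values, up to n = 11, all satisfy the conclusion.
n = 12: n! = 479001600 and 5^n = 244140625, so 479001600 > 244140625.
Thus n = 12 disproves the claim, and no smaller n works.

n = 12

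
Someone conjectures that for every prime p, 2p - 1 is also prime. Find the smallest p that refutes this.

p = 5

We need the least prime p for which 2p - 1 is not prime.
For p = 2, 3 the conclusion holds.
p = 5: 2p - 1 = 9 = 3 × 3, not prime.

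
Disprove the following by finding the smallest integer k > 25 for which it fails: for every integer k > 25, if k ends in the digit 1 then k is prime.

k = 51

We need the least integer k > 25 for which k ends in the digit 1 but k is not prime.
For k = 31, 41 the conclusion holds.
k = 51: 51 ends in 1; 51 = 3 × 17, composite.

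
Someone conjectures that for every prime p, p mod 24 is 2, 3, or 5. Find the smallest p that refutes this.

For p = 2, 3, 5 the conclusion holds.
p = 7: 7 mod 24 = 7 — not in {2, 3, 5}.

p = 7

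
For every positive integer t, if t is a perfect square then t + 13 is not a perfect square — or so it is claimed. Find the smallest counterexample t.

t = 36

A counterexample is any positive integer t such that t is a perfect square but t + 13 is a perfect square; we check each in order.
t = 1: 1 + 13 = 14, not a perfect square.
t = 4: 4 + 13 = 17, not a perfect square.
t = 9: 9 + 13 = 22, not a perfect square.
t = 16: 16 + 13 = 29, not a perfect square.
t = 25: 25 + 13 = 38, not a perfect square.
t = 36: 36 = 6² and 36 + 13 = 49 = 7².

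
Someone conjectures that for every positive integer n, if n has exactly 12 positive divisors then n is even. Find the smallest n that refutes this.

n = 315

The first 24 eligible values, up to n = 308, all satisfy the conclusion.
n = 315: divisors of 315: 12 divisors; 315 is odd.
So n = 315 is the smallest counterexample.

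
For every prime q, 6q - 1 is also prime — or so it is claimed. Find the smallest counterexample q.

q = 11

For q = 2, 3, 5, 7 the conclusion holds.
q = 11: 6q - 1 = 65 = 5 × 13, not prime.
Hence q = 11 is a counterexample.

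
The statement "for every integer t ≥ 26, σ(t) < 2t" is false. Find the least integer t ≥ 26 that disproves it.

A counterexample is any integer t ≥ 26 such that the claim fails; we check each in order.
t = 26: σ(26) = 42; 42 < 52.
t = 27: σ(27) = 40; 40 < 54.
t = 28: σ(28) = 56; 56 ≥ 56.
Thus t = 28 disproves the claim, and no smaller t works.

t = 28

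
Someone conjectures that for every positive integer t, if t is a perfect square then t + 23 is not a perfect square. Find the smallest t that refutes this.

For t = 1, 4, 9, 16, 25, 36, 49, 64, 81, 100 the conclusion holds.
t = 121: 121 = 11² and 121 + 23 = 144 = 12².
Thus t = 121 disproves the claim, and no smaller t works.

t = 121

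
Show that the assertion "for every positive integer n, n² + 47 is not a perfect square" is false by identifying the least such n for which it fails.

n = 23

A counterexample is any positive integer n such that n² + 47 is a perfect square; we check each in order.
For n = 1, 2, 3, 4, …, 20, 21, 22 the conclusion holds.
n = 23: 23² + 47 = 576 = 24², a perfect square.
Thus n = 23 disproves the claim, and no smaller n works.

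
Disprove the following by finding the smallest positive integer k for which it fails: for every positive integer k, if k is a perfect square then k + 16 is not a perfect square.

Check each positive integer k in order until k is a perfect square but k + 16 is a perfect square.
For k = 1, 4 the conclusion holds.
k = 9: 9 = 3² and 9 + 16 = 25 = 5².
Thus k = 9 disproves the claim, and no smaller k works.

k = 9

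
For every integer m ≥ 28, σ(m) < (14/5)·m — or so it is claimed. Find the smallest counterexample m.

m = 60

The first 32 eligible values, up to m = 59, all satisfy the conclusion.
m = 60: σ(60) = 168; 168 ≥ 168.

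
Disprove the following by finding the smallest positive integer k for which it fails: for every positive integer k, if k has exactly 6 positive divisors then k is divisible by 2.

A counterexample is any positive integer k such that k has exactly 6 positive divisors but k is not divisible by 2; we check each in order.
For k = 12, 18, 20, 28, 32, 44 the conclusion holds.
k = 45: τ(45) = 6; 45 mod 2 = 1.
So k = 45 is the smallest counterexample.

k = 45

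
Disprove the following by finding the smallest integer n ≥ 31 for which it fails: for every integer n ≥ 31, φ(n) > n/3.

n = 36

We need the least integer n ≥ 31 for which the claim fails.
n = 31: φ(31) = 30 and 31/3 = 31/3, so φ(31) > 31/3.
n = 32: φ(32) = 16 and 32/3 = 32/3, so φ(32) > 32/3.
n = 33: φ(33) = 20 and 33/3 = 11, so φ(33) > 33/3.
n = 34: φ(34) = 16 and 34/3 = 34/3, so φ(34) > 34/3.
n = 35: φ(35) = 24 and 35/3 = 35/3, so φ(35) > 35/3.
n = 36: φ(36) = 12 and 36/3 = 12, so φ(36) ≤ 36/3.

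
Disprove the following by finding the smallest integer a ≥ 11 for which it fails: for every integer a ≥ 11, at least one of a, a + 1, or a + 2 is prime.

Check each integer a ≥ 11 in order until a, a + 1, a + 2 are all composite.
a = 11: 11 is prime.
a = 12: 13 is prime.
a = 13: 13 is prime.
a = 14: 14 = 2 × 7; 15 = 3 × 5; 16 = 2 × 8 — all composite.

a = 14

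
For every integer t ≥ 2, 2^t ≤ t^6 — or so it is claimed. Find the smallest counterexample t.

Check each integer t ≥ 2 in order until 2^t > t^6.
For t = 2, 3, 4, 5, …, 27, 28, 29 the conclusion holds.
t = 30: 2^t = 1073741824 and t^6 = 729000000, so 1073741824 > 729000000.
Thus t = 30 disproves the claim, and no smaller t works.

t = 30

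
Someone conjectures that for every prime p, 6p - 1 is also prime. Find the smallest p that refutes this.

p = 11

The first 4 eligible values, up to p = 7, all satisfy the conclusion.
p = 11: 6p - 1 = 65 = 5 × 13, not prime.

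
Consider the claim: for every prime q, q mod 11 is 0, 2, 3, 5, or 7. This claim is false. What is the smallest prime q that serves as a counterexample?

Check each prime q in order until the claim fails.
q = 2: 2 mod 11 = 2.
q = 3: 3 mod 11 = 3.
q = 5: 5 mod 11 = 5.
q = 7: 7 mod 11 = 7.
q = 11: 11 mod 11 = 0.
q = 13: 13 mod 11 = 2.
q = 17: 17 mod 11 = 6 — not in {0, 2, 3, 5, 7}.

q = 17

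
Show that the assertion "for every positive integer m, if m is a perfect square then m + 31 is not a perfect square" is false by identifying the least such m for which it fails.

m = 225

We need the least positive integer m for which m is a perfect square but m + 31 is a perfect square.
For m = 1, 4, 9, 16, …, 144, 169, 196 the conclusion holds.
m = 225: 225 = 15² and 225 + 31 = 256 = 16².
So m = 225 is the smallest counterexample.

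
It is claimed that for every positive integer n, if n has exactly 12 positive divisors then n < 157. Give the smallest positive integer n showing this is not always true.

n = 160

We need the least positive integer n for which n has exactly 12 positive divisors but the claim fails.
For n = 60, 72, 84, 90, …, 140, 150, 156 the conclusion holds.
n = 160: τ(160) = 12; 160 ≥ 157.
Hence n = 160 is a counterexample.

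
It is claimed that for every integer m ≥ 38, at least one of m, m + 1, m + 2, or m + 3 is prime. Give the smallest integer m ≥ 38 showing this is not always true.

Check each integer m ≥ 38 in order until m, m + 1, m + 2, m + 3 are all composite.
For m = 38, 39, 40, 41, 42, 43, 44, 45, 46, 47 the conclusion holds.
m = 48: 48 = 2 × 24; 49 = 7 × 7; 50 = 2 × 25; 51 = 3 × 17 — all composite.
So m = 48 is the smallest counterexample.

m = 48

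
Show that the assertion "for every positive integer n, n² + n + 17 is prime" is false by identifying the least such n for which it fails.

Check each positive integer n in order until n² + n + 17 is not prime.
For n = 1, 2, 3, 4, …, 13, 14, 15 the conclusion holds.
n = 16: n² + n + 17 = 289 = 17 × 17, composite.
Hence n = 16 is a counterexample.

n = 16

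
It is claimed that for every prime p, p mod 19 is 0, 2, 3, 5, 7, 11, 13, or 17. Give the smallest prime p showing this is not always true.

p = 23

We need the least prime p for which the claim fails.
p = 2: 2 mod 19 = 2.
p = 3: 3 mod 19 = 3.
p = 5: 5 mod 19 = 5.
p = 7: 7 mod 19 = 7.
p = 11: 11 mod 19 = 11.
p = 13: 13 mod 19 = 13.
p = 17: 17 mod 19 = 17.
p = 19: 19 mod 19 = 0.
p = 23: 23 mod 19 = 4 — not in {0, 2, 3, 5, 7, 11, 13, 17}.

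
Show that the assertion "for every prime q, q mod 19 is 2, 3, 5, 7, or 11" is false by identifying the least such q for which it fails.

q = 13

For q = 2, 3, 5, 7, 11 the conclusion holds.
q = 13: 13 mod 19 = 13 — not in {2, 3, 5, 7, 11}.
So q = 13 is the smallest counterexample.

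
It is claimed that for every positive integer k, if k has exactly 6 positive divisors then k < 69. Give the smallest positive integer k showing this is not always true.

We need the least positive integer k for which k has exactly 6 positive divisors but the claim fails.
For k = 12, 18, 20, 28, …, 52, 63, 68 the conclusion holds.
k = 75: τ(75) = 6; 75 ≥ 69.
So k = 75 is the smallest counterexample.

k = 75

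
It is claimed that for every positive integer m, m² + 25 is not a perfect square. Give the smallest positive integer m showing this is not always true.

m = 12

Check each positive integer m in order until m² + 25 is a perfect square.
For m = 1, 2, 3, 4, …, 9, 10, 11 the conclusion holds.
m = 12: 12² + 25 = 169 = 13², a perfect square.
So m = 12 is the smallest counterexample.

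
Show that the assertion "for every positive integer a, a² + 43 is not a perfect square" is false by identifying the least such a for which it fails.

a = 21

We need the least positive integer a for which a² + 43 is a perfect square.
For a = 1, 2, 3, 4, …, 18, 19, 20 the conclusion holds.
a = 21: 21² + 43 = 484 = 22², a perfect square.
Thus a = 21 disproves the claim, and no smaller a works.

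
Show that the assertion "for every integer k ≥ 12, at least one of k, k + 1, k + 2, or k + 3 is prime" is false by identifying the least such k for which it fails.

k = 24

A counterexample is any integer k ≥ 12 such that k, k + 1, k + 2, k + 3 are all composite; we check each in order.
The first 12 eligible values, up to k = 23, all satisfy the conclusion.
k = 24: 24 = 2 × 12; 25 = 5 × 5; 26 = 2 × 13; 27 = 3 × 9 — all composite.
Thus k = 24 disproves the claim, and no smaller k works.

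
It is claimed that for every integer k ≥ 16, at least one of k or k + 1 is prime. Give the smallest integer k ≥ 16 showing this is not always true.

k = 20

We need the least integer k ≥ 16 for which k, k + 1 are both composite.
The first 4 eligible values, up to k = 19, all satisfy the conclusion.
k = 20: 20 = 2 × 10; 21 = 3 × 7 — both composite.
So k = 20 is the smallest counterexample.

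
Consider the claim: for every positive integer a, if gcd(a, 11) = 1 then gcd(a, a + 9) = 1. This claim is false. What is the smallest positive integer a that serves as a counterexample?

a = 3

For a = 1, 2 the conclusion holds.
a = 3: gcd(3, 12) = 3.
Hence a = 3 is a counterexample.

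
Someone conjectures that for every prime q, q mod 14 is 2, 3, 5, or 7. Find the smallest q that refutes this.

The first 4 eligible values, up to q = 7, all satisfy the conclusion.
q = 11: 11 mod 14 = 11 — not in {2, 3, 5, 7}.

q = 11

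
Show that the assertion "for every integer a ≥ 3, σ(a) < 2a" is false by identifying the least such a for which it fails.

For a = 3, 4, 5 the conclusion holds.
a = 6: σ(6) = 12; 12 ≥ 12.
Hence a = 6 is a counterexample.

a = 6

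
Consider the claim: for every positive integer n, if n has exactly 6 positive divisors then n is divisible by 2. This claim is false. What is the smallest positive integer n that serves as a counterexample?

For n = 12, 18, 20, 28, 32, 44 the conclusion holds.
n = 45: τ(45) = 6; 45 mod 2 = 1.
Thus n = 45 disproves the claim, and no smaller n works.

n = 45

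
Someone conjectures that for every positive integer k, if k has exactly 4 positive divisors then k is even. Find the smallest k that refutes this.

k = 15

A counterexample is any positive integer k such that k has exactly 4 positive divisors but k is odd; we check each in order.
For k = 6, 8, 10, 14 the conclusion holds.
k = 15: divisors of 15: 1, 3, 5, 15; 15 is odd.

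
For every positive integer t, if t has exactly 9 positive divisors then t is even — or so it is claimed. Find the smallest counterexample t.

t = 225

t = 36: divisors of 36: 9 divisors; 36 is even.
t = 100: divisors of 100: 9 divisors; 100 is even.
t = 196: divisors of 196: 9 divisors; 196 is even.
t = 225: divisors of 225: 9 divisors; 225 is odd.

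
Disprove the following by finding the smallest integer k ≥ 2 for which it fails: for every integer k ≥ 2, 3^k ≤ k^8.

k = 23

We need the least integer k ≥ 2 for which 3^k > k^8.
For k = 2, 3, 4, 5, …, 20, 21, 22 the conclusion holds.
k = 23: 3^k = 94143178827 and k^8 = 78310985281, so 94143178827 > 78310985281.
Thus k = 23 disproves the claim, and no smaller k works.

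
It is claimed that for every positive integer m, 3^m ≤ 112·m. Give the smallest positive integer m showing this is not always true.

m = 6

A counterexample is any positive integer m such that 3^m > 112·m; we check each in order.
For m = 1, 2, 3, 4, 5 the conclusion holds.
m = 6: 3^m = 729 and 112·m = 672, so 729 > 672.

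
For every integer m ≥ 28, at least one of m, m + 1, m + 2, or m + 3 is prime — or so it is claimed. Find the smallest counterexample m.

m = 32

We need the least integer m ≥ 28 for which m, m + 1, m + 2, m + 3 are all composite.
m = 28: 29 is prime.
m = 29: 29 is prime.
m = 30: 31 is prime.
m = 31: 31 is prime.
m = 32: 32 = 2 × 16; 33 = 3 × 11; 34 = 2 × 17; 35 = 5 × 7 — all composite.
So m = 32 is the smallest counterexample.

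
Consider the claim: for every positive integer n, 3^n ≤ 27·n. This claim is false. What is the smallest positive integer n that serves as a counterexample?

n = 5

The first 4 eligible values, up to n = 4, all satisfy the conclusion.
n = 5: 3^n = 243 and 27·n = 135, so 243 > 135.
Hence n = 5 is a counterexample.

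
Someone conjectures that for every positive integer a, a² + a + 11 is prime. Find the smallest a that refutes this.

For a = 1, 2, 3, 4, 5, 6, 7, 8, 9 the conclusion holds.
a = 10: a² + a + 11 = 121 = 11 × 11, composite.
Thus a = 10 disproves the claim, and no smaller a works.

a = 10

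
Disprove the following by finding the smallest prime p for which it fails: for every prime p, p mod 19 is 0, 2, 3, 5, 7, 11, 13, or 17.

p = 2: 2 mod 19 = 2.
p = 3: 3 mod 19 = 3.
p = 5: 5 mod 19 = 5.
p = 7: 7 mod 19 = 7.
p = 11: 11 mod 19 = 11.
p = 13: 13 mod 19 = 13.
p = 17: 17 mod 19 = 17.
p = 19: 19 mod 19 = 0.
p = 23: 23 mod 19 = 4 — not in {0, 2, 3, 5, 7, 11, 13, 17}.
So p = 23 is the smallest counterexample.

p = 23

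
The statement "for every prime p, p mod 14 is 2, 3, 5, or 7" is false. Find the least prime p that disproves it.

For p = 2, 3, 5, 7 the conclusion holds.
p = 11: 11 mod 14 = 11 — not in {2, 3, 5, 7}.

p = 11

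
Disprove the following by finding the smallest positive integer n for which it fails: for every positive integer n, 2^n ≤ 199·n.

A counterexample is any positive integer n such that 2^n > 199·n; we check each in order.
The first 11 eligible values, up to n = 11, all satisfy the conclusion.
n = 12: 2^n = 4096 and 199·n = 2388, so 4096 > 2388.

n = 12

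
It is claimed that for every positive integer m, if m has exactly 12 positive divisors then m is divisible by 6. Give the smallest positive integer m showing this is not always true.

m = 60: τ(60) = 12; 60 mod 6 = 0.
m = 72: τ(72) = 12; 72 mod 6 = 0.
m = 84: τ(84) = 12; 84 mod 6 = 0.
m = 90: τ(90) = 12; 90 mod 6 = 0.
m = 96: τ(96) = 12; 96 mod 6 = 0.
m = 108: τ(108) = 12; 108 mod 6 = 0.
m = 126: τ(126) = 12; 126 mod 6 = 0.
m = 132: τ(132) = 12; 132 mod 6 = 0.
m = 140: τ(140) = 12; 140 mod 6 = 2.

m = 140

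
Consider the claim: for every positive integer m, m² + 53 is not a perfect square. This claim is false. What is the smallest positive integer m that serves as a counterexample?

We need the least positive integer m for which m² + 53 is a perfect square.
For m = 1, 2, 3, 4, …, 23, 24, 25 the conclusion holds.
m = 26: 26² + 53 = 729 = 27², a perfect square.

m = 26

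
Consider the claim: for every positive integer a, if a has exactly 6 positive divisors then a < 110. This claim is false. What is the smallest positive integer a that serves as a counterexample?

a = 116

A counterexample is any positive integer a such that a has exactly 6 positive divisors but the claim fails; we check each in order.
The first 16 eligible values, up to a = 99, all satisfy the conclusion.
a = 116: τ(116) = 6; 116 ≥ 110.
Hence a = 116 is a counterexample.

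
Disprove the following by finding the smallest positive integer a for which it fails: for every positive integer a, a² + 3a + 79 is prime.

a = 5

A counterexample is any positive integer a such that a² + 3a + 79 is not prime; we check each in order.
a = 1: a² + 3a + 79 = 83, prime.
a = 2: a² + 3a + 79 = 89, prime.
a = 3: a² + 3a + 79 = 97, prime.
a = 4: a² + 3a + 79 = 107, prime.
a = 5: a² + 3a + 79 = 119 = 7 × 17, composite.
Thus a = 5 disproves the claim, and no smaller a works.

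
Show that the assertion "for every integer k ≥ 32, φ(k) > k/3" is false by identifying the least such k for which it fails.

A counterexample is any integer k ≥ 32 such that the claim fails; we check each in order.
For k = 32, 33, 34, 35 the conclusion holds.
k = 36: φ(36) = 12 and 36/3 = 12, so φ(36) ≤ 36/3.
Hence k = 36 is a counterexample.

k = 36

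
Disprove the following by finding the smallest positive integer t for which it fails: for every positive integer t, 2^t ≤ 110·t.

The first 10 eligible values, up to t = 10, all satisfy the conclusion.
t = 11: 2^t = 2048 and 110·t = 1210, so 2048 > 1210.

t = 11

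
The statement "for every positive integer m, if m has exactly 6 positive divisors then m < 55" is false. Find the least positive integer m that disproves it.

m = 63

A counterexample is any positive integer m such that m has exactly 6 positive divisors but the claim fails; we check each in order.
The first 9 eligible values, up to m = 52, all satisfy the conclusion.
m = 63: τ(63) = 6; 63 ≥ 55.
Thus m = 63 disproves the claim, and no smaller m works.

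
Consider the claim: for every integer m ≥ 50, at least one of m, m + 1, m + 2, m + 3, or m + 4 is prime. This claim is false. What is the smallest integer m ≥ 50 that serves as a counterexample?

m = 54

m = 50: 53 is prime.
m = 51: 53 is prime.
m = 52: 53 is prime.
m = 53: 53 is prime.
m = 54: 54 = 2 × 27; 55 = 5 × 11; 56 = 2 × 28; 57 = 3 × 19; 58 = 2 × 29 — all composite.
Hence m = 54 is a counterexample.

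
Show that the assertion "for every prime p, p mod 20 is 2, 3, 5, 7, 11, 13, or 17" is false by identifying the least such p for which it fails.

p = 19

Check each prime p in order until the claim fails.
For p = 2, 3, 5, 7, 11, 13, 17 the conclusion holds.
p = 19: 19 mod 20 = 19 — not in {2, 3, 5, 7, 11, 13, 17}.
Hence p = 19 is a counterexample.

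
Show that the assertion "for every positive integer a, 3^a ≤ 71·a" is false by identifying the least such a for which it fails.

A counterexample is any positive integer a such that 3^a > 71·a; we check each in order.
a = 1: 3^a = 3 and 71·a = 71, so 3 ≤ 71.
a = 2: 3^a = 9 and 71·a = 142, so 9 ≤ 142.
a = 3: 3^a = 27 and 71·a = 213, so 27 ≤ 213.
a = 4: 3^a = 81 and 71·a = 284, so 81 ≤ 284.
a = 5: 3^a = 243 and 71·a = 355, so 243 ≤ 355.
a = 6: 3^a = 729 and 71·a = 426, so 729 > 426.
So a = 6 is the smallest counterexample.

a = 6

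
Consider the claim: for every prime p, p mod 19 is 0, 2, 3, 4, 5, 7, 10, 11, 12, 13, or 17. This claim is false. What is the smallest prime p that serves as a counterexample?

p = 37

We need the least prime p for which the claim fails.
For p = 2, 3, 5, 7, …, 23, 29, 31 the conclusion holds.
p = 37: 37 mod 19 = 18 — not in {0, 2, 3, 4, 5, 7, 10, 11, 12, 13, 17}.
So p = 37 is the smallest counterexample.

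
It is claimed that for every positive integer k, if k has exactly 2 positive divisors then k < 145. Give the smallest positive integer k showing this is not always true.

k = 149

The first 34 eligible values, up to k = 139, all satisfy the conclusion.
k = 149: τ(149) = 2; 149 ≥ 145.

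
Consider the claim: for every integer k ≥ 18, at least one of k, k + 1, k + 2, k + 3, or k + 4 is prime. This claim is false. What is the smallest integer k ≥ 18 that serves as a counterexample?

We need the least integer k ≥ 18 for which k, k + 1, k + 2, k + 3, k + 4 are all composite.
The first 6 eligible values, up to k = 23, all satisfy the conclusion.
k = 24: 24 = 2 × 12; 25 = 5 × 5; 26 = 2 × 13; 27 = 3 × 9; 28 = 2 × 14 — all composite.

k = 24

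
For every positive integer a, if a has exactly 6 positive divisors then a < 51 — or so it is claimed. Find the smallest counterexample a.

We need the least positive integer a for which a has exactly 6 positive divisors but the claim fails.
For a = 12, 18, 20, 28, 32, 44, 45, 50 the conclusion holds.
a = 52: τ(52) = 6; 52 ≥ 51.
So a = 52 is the smallest counterexample.

a = 52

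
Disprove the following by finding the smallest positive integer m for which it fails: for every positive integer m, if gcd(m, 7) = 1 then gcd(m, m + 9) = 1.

m = 3

A counterexample is any positive integer m such that gcd(m, 7) = 1 but gcd(m, m + 9) > 1; we check each in order.
m = 1: gcd(1, 10) = 1.
m = 2: gcd(2, 11) = 1.
m = 3: gcd(3, 12) = 3.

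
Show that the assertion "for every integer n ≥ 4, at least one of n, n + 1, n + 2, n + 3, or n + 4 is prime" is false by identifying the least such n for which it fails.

n = 24

For n = 4, 5, 6, 7, …, 21, 22, 23 the conclusion holds.
n = 24: 24 = 2 × 12; 25 = 5 × 5; 26 = 2 × 13; 27 = 3 × 9; 28 = 2 × 14 — all composite.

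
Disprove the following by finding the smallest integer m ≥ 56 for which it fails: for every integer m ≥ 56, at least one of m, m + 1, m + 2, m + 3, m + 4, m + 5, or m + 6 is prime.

m = 90

We need the least integer m ≥ 56 for which m, m + 1, m + 2, m + 3, m + 4, m + 5, m + 6 are all composite.
For m = 56, 57, 58, 59, …, 87, 88, 89 the conclusion holds.
m = 90: 90 = 2 × 45; 91 = 7 × 13; 92 = 2 × 46; 93 = 3 × 31; 94 = 2 × 47; 95 = 5 × 19; 96 = 2 × 48 — all composite.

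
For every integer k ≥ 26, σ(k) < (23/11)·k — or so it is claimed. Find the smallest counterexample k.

k = 30

Check each integer k ≥ 26 in order until the claim fails.
k = 26: σ(26) = 42; 42 < 598/11.
k = 27: σ(27) = 40; 40 < 621/11.
k = 28: σ(28) = 56; 56 < 644/11.
k = 29: σ(29) = 30; 30 < 667/11.
k = 30: σ(30) = 72; 72 ≥ 690/11.
Hence k = 30 is a counterexample.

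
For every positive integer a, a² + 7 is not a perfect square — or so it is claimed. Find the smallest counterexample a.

a = 3

For a = 1, 2 the conclusion holds.
a = 3: 3² + 7 = 16 = 4², a perfect square.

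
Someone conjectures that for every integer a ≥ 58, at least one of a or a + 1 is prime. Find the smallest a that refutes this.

a = 62

A counterexample is any integer a ≥ 58 such that a, a + 1 are both composite; we check each in order.
a = 58: 59 is prime.
a = 59: 59 is prime.
a = 60: 61 is prime.
a = 61: 61 is prime.
a = 62: 62 = 2 × 31; 63 = 3 × 21 — both composite.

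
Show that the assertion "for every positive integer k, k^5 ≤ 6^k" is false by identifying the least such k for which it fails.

Check each positive integer k in order until k^5 > 6^k.
k = 1: k^5 = 1 and 6^k = 6, so 1 ≤ 6.
k = 2: k^5 = 32 and 6^k = 36, so 32 ≤ 36.
k = 3: k^5 = 243 and 6^k = 216, so 243 > 216.
Hence k = 3 is a counterexample.

k = 3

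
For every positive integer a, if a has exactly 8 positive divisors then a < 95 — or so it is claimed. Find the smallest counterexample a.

a = 102

For a = 24, 30, 40, 42, 54, 56, 66, 70, 78, 88 the conclusion holds.
a = 102: τ(102) = 8; 102 ≥ 95.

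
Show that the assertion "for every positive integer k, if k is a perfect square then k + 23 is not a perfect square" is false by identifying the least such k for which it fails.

k = 121

We need the least positive integer k for which k is a perfect square but k + 23 is a perfect square.
For k = 1, 4, 9, 16, 25, 36, 49, 64, 81, 100 the conclusion holds.
k = 121: 121 = 11² and 121 + 23 = 144 = 12².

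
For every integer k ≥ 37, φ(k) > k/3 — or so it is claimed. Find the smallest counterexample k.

k = 42

For k = 37, 38, 39, 40, 41 the conclusion holds.
k = 42: φ(42) = 12 and 42/3 = 14, so φ(42) ≤ 42/3.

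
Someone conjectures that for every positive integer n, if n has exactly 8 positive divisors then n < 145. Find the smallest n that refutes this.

A counterexample is any positive integer n such that n has exactly 8 positive divisors but the claim fails; we check each in order.
For n = 24, 30, 40, 42, …, 135, 136, 138 the conclusion holds.
n = 152: τ(152) = 8; 152 ≥ 145.
Thus n = 152 disproves the claim, and no smaller n works.

n = 152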